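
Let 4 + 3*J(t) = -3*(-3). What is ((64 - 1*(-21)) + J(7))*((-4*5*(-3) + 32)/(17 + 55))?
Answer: 2990/27 ≈ 110.74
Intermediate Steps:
J(t) = 5/3 (J(t) = -4/3 + (-3*(-3))/3 = -4/3 + (⅓)*9 = -4/3 + 3 = 5/3)
((64 - 1*(-21)) + J(7))*((-4*5*(-3) + 32)/(17 + 55)) = ((64 - 1*(-21)) + 5/3)*((-4*5*(-3) + 32)/(17 + 55)) = ((64 + 21) + 5/3)*((-20*(-3) + 32)/72) = (85 + 5/3)*((60 + 32)*(1/72)) = 260*(92*(1/72))/3 = (260/3)*(23/18) = 2990/27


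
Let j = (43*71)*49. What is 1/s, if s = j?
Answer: 1/149597 ≈ 6.6846e-6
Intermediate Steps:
j = 149597 (j = 3053*49 = 149597)
s = 149597
1/s = 1/149597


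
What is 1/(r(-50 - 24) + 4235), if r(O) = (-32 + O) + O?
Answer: 1/4055 ≈ 0.00024661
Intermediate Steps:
r(O) = -32 + 2*O
1/(r(-50 - 24) + 4235) = 1/((-32 + 2*(-50 - 24)) + 4235) = 1/((-32 + 2*(-74)) + 4235) = 1/((-32 - 148) + 4235) = 1/(-180 + 4235) = 1/4055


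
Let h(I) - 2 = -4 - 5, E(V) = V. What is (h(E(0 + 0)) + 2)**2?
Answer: 25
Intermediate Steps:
h(I) = -7 (h(I) = 2 + (-4 - 5) = 2 - 9 = -7)
(h(E(0 + 0)) + 2)**2 = (-7 + 2)**2 = (-5)**2 = 25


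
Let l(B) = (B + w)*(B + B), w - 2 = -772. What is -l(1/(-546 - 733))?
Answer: -1969662/1635841 ≈ -1.2041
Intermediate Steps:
w = -770 (w = 2 - 772 = -770)
l(B) = 2*B*(-770 + B) (l(B) = (B - 770)*(B + B) = (-770 + B)*(2*B) = 2*B*(-770 + B))
-l(1/(-546 - 733)) = -2*(-770 + 1/(-546 - 733))/(-546 - 733) = -2*(-770 + 1/(-1279))/(-1279) = -2*(-1)*(-770 - 1/1279)/1279 = -2*(-1)*(-984831)/(1279*1279) = -1*1969662/1635841 = -1969662/1635841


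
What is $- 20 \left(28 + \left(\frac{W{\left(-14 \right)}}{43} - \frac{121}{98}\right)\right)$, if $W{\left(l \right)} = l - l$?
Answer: $- \frac{26230}{49} \approx -535.31$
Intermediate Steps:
$W{\left(l \right)} = 0$
$- 20 \left(28 + \left(\frac{W{\left(-14 \right)}}{43} - \frac{121}{98}\right)\right) = - 20 \left(28 + \left(\frac{0}{43} - \frac{121}{98}\right)\right) = - 20 \left(28 + \left(0 \cdot \frac{1}{43} - \frac{121}{98}\right)\right) = - 20 \left(28 + \left(0 - \frac{121}{98}\right)\right) = - 20 \left(28 - \frac{121}{98}\right) = \left(-20\right) \frac{2623}{98} = - \frac{26230}{49}$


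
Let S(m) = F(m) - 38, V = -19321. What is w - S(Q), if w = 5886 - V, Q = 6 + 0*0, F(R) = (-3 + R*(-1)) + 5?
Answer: 25249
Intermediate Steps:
F(R) = 2 - R (F(R) = (-3 - R) + 5 = 2 - R)
Q = 6 (Q = 6 + 0 = 6)
S(m) = -36 - m (S(m) = (2 - m) - 38 = -36 - m)
w = 25207 (w = 5886 - 1*(-19321) = 5886 + 19321 = 25207)
w - S(Q) = 25207 - (-36 - 1*6) = 25207 - (-36 - 6) = 25207 - 1*(-42) = 25207 + 42 = 25249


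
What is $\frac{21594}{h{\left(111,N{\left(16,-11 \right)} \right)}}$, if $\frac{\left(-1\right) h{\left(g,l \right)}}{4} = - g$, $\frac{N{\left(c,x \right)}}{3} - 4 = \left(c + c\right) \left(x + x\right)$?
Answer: $\frac{3599}{74} \approx 48.635$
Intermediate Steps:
$N{\left(c,x \right)} = 12 + 12 c x$ ($N{\left(c,x \right)} = 12 + 3 \left(c + c\right) \left(x + x\right) = 12 + 3 \cdot 2 c 2 x = 12 + 3 \cdot 4 c x = 12 + 12 c x$)
$h{\left(g,l \right)} = 4 g$ ($h{\left(g,l \right)} = - 4 \left(- g\right) = 4 g$)
$\frac{21594}{h{\left(111,N{\left(16,-11 \right)} \right)}} = \frac{21594}{4 \cdot 111} = \frac{21594}{444} = 21594 \cdot \frac{1}{444} = \frac{3599}{74}$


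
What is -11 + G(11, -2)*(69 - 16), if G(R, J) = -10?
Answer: -541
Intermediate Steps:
-11 + G(11, -2)*(69 - 16) = -11 - 10*(69 - 16) = -11 - 10*53 = -11 - 530 = -541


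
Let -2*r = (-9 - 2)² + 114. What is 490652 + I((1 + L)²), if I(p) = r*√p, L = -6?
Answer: 980129/2 ≈ 4.9006e+5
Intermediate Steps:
r = -235/2 (r = -((-9 - 2)² + 114)/2 = -((-11)² + 114)/2 = -(121 + 114)/2 = -½*235 = -235/2 ≈ -117.50)
I(p) = -235*√p/2
490652 + I((1 + L)²) = 490652 - 235*√((1 - 6)²)/2 = 490652 - 235*√((-5)²)/2 = 490652 - 235*√25/2 = 490652 - 235/2*5 = 490652 - 1175/2 = 980129/2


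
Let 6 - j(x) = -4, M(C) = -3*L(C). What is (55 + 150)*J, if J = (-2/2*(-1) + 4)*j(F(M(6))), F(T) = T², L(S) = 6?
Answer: 10250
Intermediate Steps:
M(C) = -18 (M(C) = -3*6 = -18)
j(x) = 10 (j(x) = 6 - 1*(-4) = 6 + 4 = 10)
J = 50 (J = (-2/2*(-1) + 4)*10 = (-2*½*(-1) + 4)*10 = (-1*(-1) + 4)*10 = (1 + 4)*10 = 5*10 = 50)
(55 + 150)*J = (55 + 150)*50 = 205*50 = 10250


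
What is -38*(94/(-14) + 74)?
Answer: -17898/7 ≈ -2556.9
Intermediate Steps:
-38*(94/(-14) + 74) = -38*(94*(-1/14) + 74) = -38*(-47/7 + 74) = -38*471/7 = -17898/7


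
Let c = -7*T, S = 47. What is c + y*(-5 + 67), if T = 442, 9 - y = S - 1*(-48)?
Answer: -8426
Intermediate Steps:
y = -86 (y = 9 - (47 - 1*(-48)) = 9 - (47 + 48) = 9 - 1*95 = 9 - 95 = -86)
c = -3094 (c = -7*442 = -3094)
c + y*(-5 + 67) = -3094 - 86*(-5 + 67) = -3094 - 86*62 = -3094 - 5332 = -8426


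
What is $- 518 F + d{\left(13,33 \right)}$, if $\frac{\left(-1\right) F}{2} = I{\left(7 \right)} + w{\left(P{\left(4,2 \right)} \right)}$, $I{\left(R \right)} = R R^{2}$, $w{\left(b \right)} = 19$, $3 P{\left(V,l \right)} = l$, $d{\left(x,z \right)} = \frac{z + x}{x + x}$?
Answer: $\frac{4875439}{13} \approx 3.7503 \cdot 10^{5}$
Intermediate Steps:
$d{\left(x,z \right)} = \frac{x + z}{2 x}$
$P{\left(V,l \right)} = \frac{l}{3}$
$I{\left(R \right)} = R^{3}$
$F = -724$ ($F = - 2 \left(7^{3} + 19\right) = - 2 \left(343 + 19\right) = \left(-2\right) 362 = -724$)
$- 518 F + d{\left(13,33 \right)} = \left(-518\right) \left(-724\right) + \frac{13 + 33}{2 \cdot 13} = 375032 + \frac{1}{2} \cdot \frac{1}{13} \cdot 46 = 375032 + \frac{23}{13} = \frac{4875439}{13}$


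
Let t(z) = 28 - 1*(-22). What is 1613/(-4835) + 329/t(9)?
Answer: 302013/48350 ≈ 6.2464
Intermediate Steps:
t(z) = 50 (t(z) = 28 + 22 = 50)
1613/(-4835) + 329/t(9) = 1613/(-4835) + 329/50 = 1613*(-1/4835) + 329*(1/50) = -1613/4835 + 329/50 = 302013/48350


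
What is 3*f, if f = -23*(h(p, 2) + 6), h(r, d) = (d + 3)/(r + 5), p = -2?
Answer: -529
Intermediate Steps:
h(r, d) = (3 + d)/(5 + r)
f = -529/3 (f = -23*((3 + 2)/(5 - 2) + 6) = -23*(5/3 + 6) = -23*23/3 = -529/3 ≈ -176.33)
3*f = 3*(-529/3) = -529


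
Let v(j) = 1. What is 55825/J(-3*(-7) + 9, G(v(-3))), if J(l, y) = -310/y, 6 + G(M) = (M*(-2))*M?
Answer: 44660/31 ≈ 1440.6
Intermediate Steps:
G(M) = -6 - 2*M² (G(M) = -6 + (M*(-2))*M = -6 + (-2*M)*M = -6 - 2*M²)
55825/J(-3*(-7) + 9, G(v(-3))) = 55825/((-310/(-6 - 2*1²))) = 55825/((-310/(-6 - 2*1))) = 55825/((-310/(-6 - 2))) = 55825/((-310/(-8))) = 55825/((-310*(-⅛))) = 55825/(155/4) = 55825*(4/155) = 44660/31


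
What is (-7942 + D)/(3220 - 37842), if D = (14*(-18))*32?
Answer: 8003/17311 ≈ 0.46231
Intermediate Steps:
D = -8064 (D = -252*32 = -8064)
(-7942 + D)/(3220 - 37842) = (-7942 - 8064)/(3220 - 37842) = -16006/(-34622) = -16006*(-1/34622) = 8003/17311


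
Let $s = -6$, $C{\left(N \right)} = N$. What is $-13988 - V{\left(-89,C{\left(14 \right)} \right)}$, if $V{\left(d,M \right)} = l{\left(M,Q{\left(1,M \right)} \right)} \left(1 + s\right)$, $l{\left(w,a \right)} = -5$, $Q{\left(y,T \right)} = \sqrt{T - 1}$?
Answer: $-14013$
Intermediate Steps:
$Q{\left(y,T \right)} = \sqrt{-1 + T}$
$V{\left(d,M \right)} = 25$ ($V{\left(d,M \right)} = - 5 \left(1 - 6\right) = \left(-5\right) \left(-5\right) = 25$)
$-13988 - V{\left(-89,C{\left(14 \right)} \right)} = -13988 - 25 = -14013$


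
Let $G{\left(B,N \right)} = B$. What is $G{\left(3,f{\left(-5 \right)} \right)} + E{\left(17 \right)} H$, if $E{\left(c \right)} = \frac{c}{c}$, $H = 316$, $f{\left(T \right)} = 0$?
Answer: $319$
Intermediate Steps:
$E{\left(c \right)} = 1$
$G{\left(3,f{\left(-5 \right)} \right)} + E{\left(17 \right)} H = 3 + 1 \cdot 316 = 3 + 316 = 319$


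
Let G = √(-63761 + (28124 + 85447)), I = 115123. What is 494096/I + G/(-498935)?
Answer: 494096/115123 - √49810/498935 ≈ 4.2915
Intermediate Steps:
G = √49810 (G = √(-63761 + 113571) = √49810 ≈ 223.18)
494096/I + G/(-498935) = 494096/115123 + √49810/(-498935) = 494096*(1/115123) + √49810*(-1/498935) = 494096/115123 - √49810/498935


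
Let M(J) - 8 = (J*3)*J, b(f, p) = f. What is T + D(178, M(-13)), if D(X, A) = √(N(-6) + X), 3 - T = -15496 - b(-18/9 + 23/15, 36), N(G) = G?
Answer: 232478/15 + 2*√43 ≈ 15512.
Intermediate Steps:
T = 232478/15 (T = 3 - (-15496 - (-18/9 + 23/15)) = 3 - (-15496 - (-18*⅑ + 23*(1/15))) = 3 - (-15496 - (-2 + 23/15)) = 3 - (-15496 - 1*(-7/15)) = 3 - (-15496 + 7/15) = 3 - 1*(-232433/15) = 3 + 232433/15 = 232478/15 ≈ 15499.)
M(J) = 8 + 3*J² (M(J) = 8 + (J*3)*J = 8 + (3*J)*J = 8 + 3*J²)
D(X, A) = √(-6 + X)
T + D(178, M(-13)) = 232478/15 + √(-6 + 178) = 232478/15 + √172 = 232478/15 + 2*√43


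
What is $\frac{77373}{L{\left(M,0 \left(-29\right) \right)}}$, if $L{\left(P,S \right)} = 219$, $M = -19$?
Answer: $\frac{25791}{73} \approx 353.3$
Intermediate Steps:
$\frac{77373}{L{\left(M,0 \left(-29\right) \right)}} = \frac{77373}{219} = 77373 \cdot \frac{1}{219} = \frac{25791}{73}$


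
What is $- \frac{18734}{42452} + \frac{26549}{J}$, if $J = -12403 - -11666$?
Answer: $- \frac{570432553}{15643562} \approx -36.464$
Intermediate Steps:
$J = -737$ ($J = -12403 + 11666 = -737$)
$- \frac{18734}{42452} + \frac{26549}{J} = - \frac{18734}{42452} + \frac{26549}{-737} = \left(-18734\right) \frac{1}{42452} + 26549 \left(- \frac{1}{737}\right) = - \frac{9367}{21226} - \frac{26549}{737} = - \frac{570432553}{15643562}$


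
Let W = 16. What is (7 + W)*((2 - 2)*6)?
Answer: 0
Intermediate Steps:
(7 + W)*((2 - 2)*6) = (7 + 16)*((2 - 2)*6) = 23*(0*6) = 23*0 = 0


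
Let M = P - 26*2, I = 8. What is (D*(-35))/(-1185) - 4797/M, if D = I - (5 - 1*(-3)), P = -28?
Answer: 4797/80 ≈ 59.963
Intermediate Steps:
D = 0 (D = 8 - (5 - 1*(-3)) = 8 - (5 + 3) = 8 - 1*8 = 8 - 8 = 0)
M = -80 (M = -28 - 26*2 = -28 - 52 = -80)
(D*(-35))/(-1185) - 4797/M = (0*(-35))/(-1185) - 4797/(-80) = 0*(-1/1185) - 4797*(-1/80) = 0 + 4797/80 = 4797/80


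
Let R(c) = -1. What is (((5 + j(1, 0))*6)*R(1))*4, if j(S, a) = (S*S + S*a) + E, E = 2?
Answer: -192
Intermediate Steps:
j(S, a) = 2 + S² + S*a (j(S, a) = (S*S + S*a) + 2 = (S² + S*a) + 2 = 2 + S² + S*a)
(((5 + j(1, 0))*6)*R(1))*4 = (((5 + (2 + 1² + 1*0))*6)*(-1))*4 = (((5 + (2 + 1 + 0))*6)*(-1))*4 = (((5 + 3)*6)*(-1))*4 = ((8*6)*(-1))*4 = (48*(-1))*4 = -48*4 = -192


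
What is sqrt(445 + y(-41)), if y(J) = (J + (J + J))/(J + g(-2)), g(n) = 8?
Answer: 2*sqrt(13574)/11 ≈ 21.183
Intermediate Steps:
y(J) = 3*J/(8 + J) (y(J) = (J + (J + J))/(J + 8) = (J + 2*J)/(8 + J) = (3*J)/(8 + J) = 3*J/(8 + J))
sqrt(445 + y(-41)) = sqrt(445 + 3*(-41)/(8 - 41)) = sqrt(445 + 3*(-41)/(-33)) = sqrt(445 + 3*(-41)*(-1/33)) = sqrt(445 + 41/11) = sqrt(4936/11) = 2*sqrt(13574)/11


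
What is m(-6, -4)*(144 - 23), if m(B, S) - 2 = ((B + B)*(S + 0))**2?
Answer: 279026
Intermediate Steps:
m(B, S) = 2 + 4*B**2*S**2 (m(B, S) = 2 + ((B + B)*(S + 0))**2 = 2 + ((2*B)*S)**2 = 2 + (2*B*S)**2 = 2 + 4*B**2*S**2)
m(-6, -4)*(144 - 23) = (2 + 4*(-6)**2*(-4)**2)*(144 - 23) = (2 + 4*36*16)*121 = (2 + 2304)*121 = 2306*121 = 279026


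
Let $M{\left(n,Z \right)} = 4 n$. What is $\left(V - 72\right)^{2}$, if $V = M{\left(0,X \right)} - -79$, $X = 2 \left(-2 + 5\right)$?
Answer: $49$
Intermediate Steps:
$X = 6$ ($X = 2 \cdot 3 = 6$)
$V = 79$ ($V = 4 \cdot 0 - -79 = 0 + 79 = 79$)
$\left(V - 72\right)^{2} = \left(79 - 72\right)^{2} = 7^{2} = 49$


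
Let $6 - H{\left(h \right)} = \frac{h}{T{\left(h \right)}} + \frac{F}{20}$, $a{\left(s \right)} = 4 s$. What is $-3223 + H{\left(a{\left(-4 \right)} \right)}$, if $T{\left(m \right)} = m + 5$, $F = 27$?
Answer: $- \frac{708357}{220} \approx -3219.8$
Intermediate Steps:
$T{\left(m \right)} = 5 + m$
$H{\left(h \right)} = \frac{93}{20} - \frac{h}{5 + h}$ ($H{\left(h \right)} = 6 - \left(\frac{h}{5 + h} + \frac{27}{20}\right) = 6 - \left(\frac{27}{20} + \frac{h}{5 + h}\right) = \frac{93}{20} - \frac{h}{5 + h}$)
$-3223 + H{\left(a{\left(-4 \right)} \right)} = -3223 + \frac{465 + 73 \cdot 4 \left(-4\right)}{20 \left(5 + 4 \left(-4\right)\right)} = -3223 + \frac{465 + 73 \left(-16\right)}{20 \left(5 - 16\right)} = -3223 + \frac{465 - 1168}{20 \left(-11\right)} = -3223 + \frac{1}{20} \left(- \frac{1}{11}\right) \left(-703\right) = -3223 + \frac{703}{220} = - \frac{708357}{220}$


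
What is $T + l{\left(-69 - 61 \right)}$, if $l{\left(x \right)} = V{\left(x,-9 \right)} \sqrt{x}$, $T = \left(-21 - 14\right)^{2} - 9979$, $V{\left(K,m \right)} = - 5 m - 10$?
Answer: $-8754 + 35 i \sqrt{130} \approx -8754.0 + 399.06 i$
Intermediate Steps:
$V{\left(K,m \right)} = -10 - 5 m$
$T = -8754$ ($T = \left(-35\right)^{2} - 9979 = 1225 - 9979 = -8754$)
$l{\left(x \right)} = 35 \sqrt{x}$ ($l{\left(x \right)} = \left(-10 - -45\right) \sqrt{x} = \left(-10 + 45\right) \sqrt{x} = 35 \sqrt{x}$)
$T + l{\left(-69 - 61 \right)} = -8754 + 35 \sqrt{-69 - 61} = -8754 + 35 \sqrt{-130} = -8754 + 35 i \sqrt{130}$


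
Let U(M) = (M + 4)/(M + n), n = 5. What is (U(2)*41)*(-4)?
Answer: -984/7 ≈ -140.57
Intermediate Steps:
U(M) = (4 + M)/(5 + M) (U(M) = (M + 4)/(M + 5) = (4 + M)/(5 + M))
(U(2)*41)*(-4) = (((4 + 2)/(5 + 2))*41)*(-4) = ((6/7)*41)*(-4) = (246/7)*(-4) = -984/7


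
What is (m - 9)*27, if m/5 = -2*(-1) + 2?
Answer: 297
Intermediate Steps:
m = 20 (m = 5*(-2*(-1) + 2) = 5*(2 + 2) = 5*4 = 20)
(m - 9)*27 = (20 - 9)*27 = 11*27 = 297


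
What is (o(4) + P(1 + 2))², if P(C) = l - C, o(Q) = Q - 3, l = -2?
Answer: 16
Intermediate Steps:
o(Q) = -3 + Q
P(C) = -2 - C
(o(4) + P(1 + 2))² = ((-3 + 4) + (-2 - (1 + 2)))² = (1 + (-2 - 1*3))² = (1 + (-2 - 3))² = (1 - 5)² = (-4)² = 16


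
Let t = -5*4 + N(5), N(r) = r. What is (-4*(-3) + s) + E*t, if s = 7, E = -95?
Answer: 1444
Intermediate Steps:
t = -15 (t = -5*4 + 5 = -20 + 5 = -15)
(-4*(-3) + s) + E*t = (-4*(-3) + 7) - 95*(-15) = (12 + 7) + 1425 = 19 + 1425 = 1444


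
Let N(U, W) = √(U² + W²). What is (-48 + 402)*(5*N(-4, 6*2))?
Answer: 7080*√10 ≈ 22389.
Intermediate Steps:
(-48 + 402)*(5*N(-4, 6*2)) = (-48 + 402)*(5*√((-4)² + (6*2)²)) = 354*(5*√(16 + 12²)) = 354*(5*√(16 + 144)) = 354*(5*√160) = 354*(5*(4*√10)) = 354*(20*√10) = 7080*√10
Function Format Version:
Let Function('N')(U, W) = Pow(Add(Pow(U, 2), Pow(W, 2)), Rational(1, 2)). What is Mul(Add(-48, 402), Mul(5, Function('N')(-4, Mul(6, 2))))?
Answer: Mul(7080, Pow(10, Rational(1, 2))) ≈ 22389.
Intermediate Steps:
Mul(Add(-48, 402), Mul(5, Function('N')(-4, Mul(6, 2)))) = Mul(Add(-48, 402), Mul(5, Pow(Add(Pow(-4, 2), Pow(Mul(6, 2), 2)), Rational(1, 2)))) = Mul(354, Mul(5, Pow(Add(16, Pow(12, 2)), Rational(1, 2)))) = Mul(354, Mul(5, Pow(Add(16, 144), Rational(1, 2)))) = Mul(354, Mul(5, Pow(160, Rational(1, 2)))) = Mul(354, Mul(5, Mul(4, Pow(10, Rational(1, 2))))) = Mul(354, Mul(20, Pow(10, Rational(1, 2)))) = Mul(7080, Pow(10, Rational(1, 2)))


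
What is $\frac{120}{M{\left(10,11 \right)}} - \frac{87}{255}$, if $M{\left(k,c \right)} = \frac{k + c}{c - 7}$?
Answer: $\frac{13397}{595} \approx 22.516$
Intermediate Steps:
$M{\left(k,c \right)} = \frac{c + k}{-7 + c}$
$\frac{120}{M{\left(10,11 \right)}} - \frac{87}{255} = \frac{120}{\frac{1}{-7 + 11} \left(11 + 10\right)} - \frac{87}{255} = \frac{120}{\frac{1}{4} \cdot 21} - \frac{29}{85} = \frac{120}{\frac{21}{4}} - \frac{29}{85} = 120 \cdot \frac{4}{21} - \frac{29}{85} = \frac{160}{7} - \frac{29}{85} = \frac{13397}{595}$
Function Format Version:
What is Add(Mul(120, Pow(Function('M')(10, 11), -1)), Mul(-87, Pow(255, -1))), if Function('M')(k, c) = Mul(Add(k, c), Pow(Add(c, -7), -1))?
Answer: Rational(13397, 595) ≈ 22.516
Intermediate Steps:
Function('M')(k, c) = Mul(Pow(Add(-7, c), -1), Add(c, k)) (Function('M')(k, c) = Mul(Add(c, k), Pow(Add(-7, c), -1)) = Mul(Pow(Add(-7, c), -1), Add(c, k)))
Add(Mul(120, Pow(Function('M')(10, 11), -1)), Mul(-87, Pow(255, -1))) = Add(Mul(120, Pow(Mul(Pow(Add(-7, 11), -1), Add(11, 10)), -1)), Mul(-87, Pow(255, -1))) = Add(Mul(120, Pow(Mul(Pow(4, -1), 21), -1)), Mul(-87, Rational(1, 255))) = Add(Mul(120, Pow(Mul(Rational(1, 4), 21), -1)), Rational(-29, 85)) = Add(Mul(120, Pow(Rational(21, 4), -1)), Rational(-29, 85)) = Add(Mul(120, Rational(4, 21)), Rational(-29, 85)) = Add(Rational(160, 7), Rational(-29, 85)) = Rational(13397, 595)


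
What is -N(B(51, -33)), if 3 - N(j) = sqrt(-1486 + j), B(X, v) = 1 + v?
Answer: -3 + I*sqrt(1518) ≈ -3.0 + 38.962*I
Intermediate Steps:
N(j) = 3 - sqrt(-1486 + j)
-N(B(51, -33)) = -(3 - sqrt(-1486 + (1 - 33))) = -(3 - sqrt(-1486 - 32)) = -(3 - sqrt(-1518)) = -(3 - I*sqrt(1518)) = -3 + I*sqrt(1518)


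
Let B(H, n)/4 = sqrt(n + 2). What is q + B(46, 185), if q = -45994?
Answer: -45994 + 4*sqrt(187) ≈ -45939.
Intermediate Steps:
B(H, n) = 4*sqrt(2 + n) (B(H, n) = 4*sqrt(n + 2) = 4*sqrt(2 + n))
q + B(46, 185) = -45994 + 4*sqrt(2 + 185) = -45994 + 4*sqrt(187)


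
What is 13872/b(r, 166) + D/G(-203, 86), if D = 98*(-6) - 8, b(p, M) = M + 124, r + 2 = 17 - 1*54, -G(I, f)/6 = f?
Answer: 916349/18705 ≈ 48.990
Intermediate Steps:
G(I, f) = -6*f
r = -39 (r = -2 + (17 - 1*54) = -2 + (17 - 54) = -2 - 37 = -39)
b(p, M) = 124 + M
D = -596 (D = -588 - 8 = -596)
13872/b(r, 166) + D/G(-203, 86) = 13872/(124 + 166) - 596/((-6*86)) = 13872/290 - 596/(-516) = 13872*(1/290) - 596*(-1/516) = 6936/145 + 149/129 = 916349/18705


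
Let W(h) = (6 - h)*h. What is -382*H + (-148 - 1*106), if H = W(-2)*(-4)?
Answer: -24702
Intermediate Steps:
W(h) = h*(6 - h)
H = 64 (H = -2*(6 - 1*(-2))*(-4) = -2*(6 + 2)*(-4) = -2*8*(-4) = -16*(-4) = 64)
-382*H + (-148 - 1*106) = -382*64 + (-148 - 1*106) = -24448 + (-148 - 106) = -24448 - 254 = -24702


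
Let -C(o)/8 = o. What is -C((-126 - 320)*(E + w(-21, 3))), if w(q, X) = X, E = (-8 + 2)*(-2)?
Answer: -53520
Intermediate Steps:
E = 12 (E = -6*(-2) = 12)
C(o) = -8*o
-C((-126 - 320)*(E + w(-21, 3))) = -(-8)*(-126 - 320)*(12 + 3) = -(-8)*(-446*15) = -(-8)*(-6690) = -1*53520 = -53520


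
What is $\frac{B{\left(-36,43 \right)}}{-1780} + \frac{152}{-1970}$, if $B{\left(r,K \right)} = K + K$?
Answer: $- \frac{21999}{175330} \approx -0.12547$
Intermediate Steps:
$B{\left(r,K \right)} = 2 K$
$\frac{B{\left(-36,43 \right)}}{-1780} + \frac{152}{-1970} = \frac{2 \cdot 43}{-1780} + \frac{152}{-1970} = 86 \left(- \frac{1}{1780}\right) + 152 \left(- \frac{1}{1970}\right) = - \frac{43}{890} - \frac{76}{985} = - \frac{21999}{175330}$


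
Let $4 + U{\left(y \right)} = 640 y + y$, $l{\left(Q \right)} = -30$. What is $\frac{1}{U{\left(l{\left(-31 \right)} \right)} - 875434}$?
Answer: $- \frac{1}{894668} \approx -1.1177 \cdot 10^{-6}$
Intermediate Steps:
$U{\left(y \right)} = -4 + 641 y$ ($U{\left(y \right)} = -4 + \left(640 y + y\right) = -4 + 641 y$)
$\frac{1}{U{\left(l{\left(-31 \right)} \right)} - 875434} = \frac{1}{\left(-4 + 641 \left(-30\right)\right) - 875434} = \frac{1}{\left(-4 - 19230\right) - 875434} = \frac{1}{-19234 - 875434} = \frac{1}{-894668} = - \frac{1}{894668}$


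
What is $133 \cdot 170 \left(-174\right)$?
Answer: $-3934140$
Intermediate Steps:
$133 \cdot 170 \left(-174\right) = 22610 \left(-174\right) = -3934140$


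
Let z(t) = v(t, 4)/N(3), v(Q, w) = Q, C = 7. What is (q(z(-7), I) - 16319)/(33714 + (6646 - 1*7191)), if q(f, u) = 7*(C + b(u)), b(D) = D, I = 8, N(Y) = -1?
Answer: -16214/33169 ≈ -0.48883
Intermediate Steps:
z(t) = -t (z(t) = t/(-1) = t*(-1) = -t)
q(f, u) = 49 + 7*u (q(f, u) = 7*(7 + u) = 49 + 7*u)
(q(z(-7), I) - 16319)/(33714 + (6646 - 1*7191)) = ((49 + 7*8) - 16319)/(33714 + (6646 - 1*7191)) = ((49 + 56) - 16319)/(33714 + (6646 - 7191)) = (105 - 16319)/(33714 - 545) = -16214/33169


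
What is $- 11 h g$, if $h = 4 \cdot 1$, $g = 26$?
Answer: $-1144$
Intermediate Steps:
$h = 4$
$- 11 h g = \left(-11\right) 4 \cdot 26 = \left(-44\right) 26 = -1144$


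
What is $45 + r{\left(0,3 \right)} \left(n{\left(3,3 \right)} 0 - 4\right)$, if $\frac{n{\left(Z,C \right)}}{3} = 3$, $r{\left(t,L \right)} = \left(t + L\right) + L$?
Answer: $21$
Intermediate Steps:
$r{\left(t,L \right)} = t + 2 L$ ($r{\left(t,L \right)} = \left(L + t\right) + L = t + 2 L$)
$n{\left(Z,C \right)} = 9$ ($n{\left(Z,C \right)} = 3 \cdot 3 = 9$)
$45 + r{\left(0,3 \right)} \left(n{\left(3,3 \right)} 0 - 4\right) = 45 + \left(0 + 2 \cdot 3\right) \left(9 \cdot 0 - 4\right) = 45 + \left(0 + 6\right) \left(0 - 4\right) = 45 + 6 \left(-4\right) = 45 - 24 = 21$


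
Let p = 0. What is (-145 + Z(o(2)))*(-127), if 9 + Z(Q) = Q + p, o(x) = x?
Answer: 19304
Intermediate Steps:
Z(Q) = -9 + Q (Z(Q) = -9 + (Q + 0) = -9 + Q)
(-145 + Z(o(2)))*(-127) = (-145 + (-9 + 2))*(-127) = (-145 - 7)*(-127) = -152*(-127) = 19304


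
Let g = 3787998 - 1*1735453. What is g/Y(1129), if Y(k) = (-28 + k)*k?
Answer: 2052545/1243029 ≈ 1.6512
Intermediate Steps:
Y(k) = k*(-28 + k)
g = 2052545 (g = 3787998 - 1735453 = 2052545)
g/Y(1129) = 2052545/((1129*(-28 + 1129))) = 2052545/((1129*1101)) = 2052545/1243029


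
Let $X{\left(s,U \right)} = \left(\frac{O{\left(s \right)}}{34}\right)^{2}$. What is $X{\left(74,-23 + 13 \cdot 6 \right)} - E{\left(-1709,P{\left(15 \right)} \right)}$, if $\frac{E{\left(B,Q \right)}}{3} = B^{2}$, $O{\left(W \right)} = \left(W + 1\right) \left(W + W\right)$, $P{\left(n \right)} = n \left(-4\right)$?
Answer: $- \frac{2501427927}{289} \approx -8.6555 \cdot 10^{6}$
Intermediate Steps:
$P{\left(n \right)} = - 4 n$
$O{\left(W \right)} = 2 W \left(1 + W\right)$ ($O{\left(W \right)} = \left(1 + W\right) 2 W = 2 W \left(1 + W\right)$)
$E{\left(B,Q \right)} = 3 B^{2}$
$X{\left(s,U \right)} = \frac{s^{2} \left(1 + s\right)^{2}}{289}$ ($X{\left(s,U \right)} = \left(\frac{2 s \left(1 + s\right)}{34}\right)^{2} = \left(2 s \left(1 + s\right) \frac{1}{34}\right)^{2} = \left(\frac{s \left(1 + s\right)}{17}\right)^{2} = \frac{s^{2} \left(1 + s\right)^{2}}{289}$)
$X{\left(74,-23 + 13 \cdot 6 \right)} - E{\left(-1709,P{\left(15 \right)} \right)} = \frac{74^{2} \left(1 + 74\right)^{2}}{289} - 3 \left(-1709\right)^{2} = \frac{1}{289} \cdot 5476 \cdot 75^{2} - 3 \cdot 2920681 = \frac{1}{289} \cdot 5476 \cdot 5625 - 8762043 = \frac{30802500}{289} - 8762043 = - \frac{2501427927}{289}$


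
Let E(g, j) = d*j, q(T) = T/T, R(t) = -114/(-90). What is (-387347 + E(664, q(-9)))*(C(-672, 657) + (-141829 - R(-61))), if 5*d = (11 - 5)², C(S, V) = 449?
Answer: 4107194366581/75 ≈ 5.4763e+10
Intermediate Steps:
R(t) = 19/15 (R(t) = -114*(-1/90) = 19/15)
q(T) = 1
d = 36/5 (d = (11 - 5)²/5 = (⅕)*6² = (⅕)*36 = 36/5 ≈ 7.2000)
E(g, j) = 36*j/5
(-387347 + E(664, q(-9)))*(C(-672, 657) + (-141829 - R(-61))) = (-387347 + (36/5)*1)*(449 + (-141829 - 1*19/15)) = (-387347 + 36/5)*(449 + (-141829 - 19/15)) = -1936699*(449 - 2127454/15)/5 = -1936699/5*(-2120719/15) = 4107194366581/75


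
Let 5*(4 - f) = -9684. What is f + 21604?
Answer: 117724/5 ≈ 23545.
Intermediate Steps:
f = 9704/5 (f = 4 - ⅕*(-9684) = 4 + 9684/5 = 9704/5 ≈ 1940.8)
f + 21604 = 9704/5 + 21604 = 117724/5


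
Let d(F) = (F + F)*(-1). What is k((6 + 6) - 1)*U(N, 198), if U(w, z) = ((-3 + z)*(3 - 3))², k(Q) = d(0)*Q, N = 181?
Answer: 0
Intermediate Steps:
d(F) = -2*F (d(F) = (2*F)*(-1) = -2*F)
k(Q) = 0 (k(Q) = (-2*0)*Q = 0*Q = 0)
U(w, z) = 0 (U(w, z) = ((-3 + z)*0)² = 0² = 0)
k((6 + 6) - 1)*U(N, 198) = 0*0 = 0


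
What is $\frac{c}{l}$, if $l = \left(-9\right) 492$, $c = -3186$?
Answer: $\frac{59}{82} \approx 0.71951$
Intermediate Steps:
$l = -4428$
$\frac{c}{l} = - \frac{3186}{-4428} = \left(-3186\right) \left(- \frac{1}{4428}\right) = \frac{59}{82}$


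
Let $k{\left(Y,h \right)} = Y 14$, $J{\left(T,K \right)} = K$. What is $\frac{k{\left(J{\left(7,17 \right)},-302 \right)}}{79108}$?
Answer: $\frac{119}{39554} \approx 0.0030085$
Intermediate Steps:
$k{\left(Y,h \right)} = 14 Y$
$\frac{k{\left(J{\left(7,17 \right)},-302 \right)}}{79108} = \frac{14 \cdot 17}{79108} = 238 \cdot \frac{1}{79108} = \frac{119}{39554}$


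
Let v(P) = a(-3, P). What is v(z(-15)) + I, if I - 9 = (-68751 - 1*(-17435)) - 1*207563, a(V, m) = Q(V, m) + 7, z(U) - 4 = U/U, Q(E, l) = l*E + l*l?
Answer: -258853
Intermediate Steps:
Q(E, l) = l**2 + E*l (Q(E, l) = E*l + l**2 = l**2 + E*l)
z(U) = 5 (z(U) = 4 + U/U = 4 + 1 = 5)
a(V, m) = 7 + m*(V + m) (a(V, m) = m*(V + m) + 7 = 7 + m*(V + m))
I = -258870 (I = 9 + ((-68751 - 1*(-17435)) - 1*207563) = 9 + ((-68751 + 17435) - 207563) = 9 + (-51316 - 207563) = 9 - 258879 = -258870)
v(P) = 7 + P*(-3 + P)
v(z(-15)) + I = (7 + 5*(-3 + 5)) - 258870 = (7 + 5*2) - 258870 = (7 + 10) - 258870 = 17 - 258870 = -258853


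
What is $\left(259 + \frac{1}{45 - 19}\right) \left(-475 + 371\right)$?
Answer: $-26940$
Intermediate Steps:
$\left(259 + \frac{1}{45 - 19}\right) \left(-475 + 371\right) = \left(259 + \frac{1}{26}\right) \left(-104\right) = \frac{6735}{26} \left(-104\right) = -26940$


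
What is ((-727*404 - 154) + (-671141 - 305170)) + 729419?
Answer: -540754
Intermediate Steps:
((-727*404 - 154) + (-671141 - 305170)) + 729419 = ((-293708 - 154) - 976311) + 729419 = (-293862 - 976311) + 729419 = -1270173 + 729419 = -540754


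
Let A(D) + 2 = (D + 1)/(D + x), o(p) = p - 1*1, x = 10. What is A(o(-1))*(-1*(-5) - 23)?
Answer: 153/4 ≈ 38.250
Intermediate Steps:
o(p) = -1 + p (o(p) = p - 1 = -1 + p)
A(D) = -2 + (1 + D)/(10 + D) (A(D) = -2 + (D + 1)/(D + 10) = -2 + (1 + D)/(10 + D))
A(o(-1))*(-1*(-5) - 23) = ((-19 - (-1 - 1))/(10 + (-1 - 1)))*(-1*(-5) - 23) = ((-19 - 1*(-2))/(10 - 2))*(5 - 23) = ((-19 + 2)/8)*(-18) = ((⅛)*(-17))*(-18) = -17/8*(-18) = 153/4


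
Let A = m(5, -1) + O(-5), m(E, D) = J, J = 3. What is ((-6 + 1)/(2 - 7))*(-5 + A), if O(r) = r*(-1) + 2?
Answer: 5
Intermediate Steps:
O(r) = 2 - r (O(r) = -r + 2 = 2 - r)
m(E, D) = 3
A = 10 (A = 3 + (2 - 1*(-5)) = 3 + (2 + 5) = 3 + 7 = 10)
((-6 + 1)/(2 - 7))*(-5 + A) = ((-6 + 1)/(2 - 7))*(-5 + 10) = -5/(-5)*5 = -5*(-1/5)*5 = 1*5 = 5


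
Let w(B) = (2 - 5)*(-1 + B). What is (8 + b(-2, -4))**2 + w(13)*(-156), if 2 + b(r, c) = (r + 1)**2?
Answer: 5665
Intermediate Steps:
b(r, c) = -2 + (1 + r)**2 (b(r, c) = -2 + (r + 1)**2 = -2 + (1 + r)**2)
w(B) = 3 - 3*B (w(B) = -3*(-1 + B) = 3 - 3*B)
(8 + b(-2, -4))**2 + w(13)*(-156) = (8 + (-2 + (1 - 2)**2))**2 + (3 - 3*13)*(-156) = (8 + (-2 + (-1)**2))**2 + (3 - 39)*(-156) = (8 + (-2 + 1))**2 - 36*(-156) = (8 - 1)**2 + 5616 = 7**2 + 5616 = 49 + 5616 = 5665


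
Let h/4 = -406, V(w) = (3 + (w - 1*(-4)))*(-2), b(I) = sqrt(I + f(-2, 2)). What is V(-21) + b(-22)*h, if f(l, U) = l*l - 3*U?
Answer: 28 - 3248*I*sqrt(6) ≈ 28.0 - 7955.9*I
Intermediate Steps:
f(l, U) = l**2 - 3*U
b(I) = sqrt(-2 + I) (b(I) = sqrt(I + ((-2)**2 - 3*2)) = sqrt(I + (4 - 6)) = sqrt(I - 2) = sqrt(-2 + I))
V(w) = -14 - 2*w (V(w) = (3 + (w + 4))*(-2) = (3 + (4 + w))*(-2) = (7 + w)*(-2) = -14 - 2*w)
h = -1624 (h = 4*(-406) = -1624)
V(-21) + b(-22)*h = (-14 - 2*(-21)) + sqrt(-2 - 22)*(-1624) = (-14 + 42) + sqrt(-24)*(-1624) = 28 + (2*I*sqrt(6))*(-1624) = 28 - 3248*I*sqrt(6)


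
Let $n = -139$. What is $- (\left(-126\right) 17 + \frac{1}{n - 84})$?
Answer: $\frac{477667}{223} \approx 2142.0$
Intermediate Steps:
$- (\left(-126\right) 17 + \frac{1}{n - 84}) = - (\left(-126\right) 17 + \frac{1}{-139 - 84}) = - (-2142 + \frac{1}{-223}) = - (-2142 - \frac{1}{223}) = \left(-1\right) \left(- \frac{477667}{223}\right) = \frac{477667}{223}$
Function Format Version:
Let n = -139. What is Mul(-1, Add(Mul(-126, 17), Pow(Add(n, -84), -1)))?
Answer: Rational(477667, 223) ≈ 2142.0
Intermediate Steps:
Mul(-1, Add(Mul(-126, 17), Pow(Add(n, -84), -1))) = Mul(-1, Add(Mul(-126, 17), Pow(Add(-139, -84), -1))) = Mul(-1, Add(-2142, Pow(-223, -1))) = Mul(-1, Add(-2142, Rational(-1, 223))) = Mul(-1, Rational(-477667, 223)) = Rational(477667, 223)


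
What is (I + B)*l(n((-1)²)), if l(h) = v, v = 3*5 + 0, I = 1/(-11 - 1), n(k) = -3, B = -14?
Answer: -845/4 ≈ -211.25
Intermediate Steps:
I = -1/12 (I = 1/(-12) = -1/12 ≈ -0.083333)
v = 15 (v = 15 + 0 = 15)
l(h) = 15
(I + B)*l(n((-1)²)) = (-1/12 - 14)*15 = -169/12*15 = -845/4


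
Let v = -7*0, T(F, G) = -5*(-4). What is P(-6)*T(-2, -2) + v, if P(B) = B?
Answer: -120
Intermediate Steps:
T(F, G) = 20
v = 0
P(-6)*T(-2, -2) + v = -6*20 + 0 = -120 + 0 = -120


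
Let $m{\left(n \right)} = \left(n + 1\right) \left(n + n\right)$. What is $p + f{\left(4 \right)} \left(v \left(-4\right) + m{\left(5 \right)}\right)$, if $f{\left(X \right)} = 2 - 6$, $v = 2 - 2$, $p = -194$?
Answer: $-434$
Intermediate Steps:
$v = 0$ ($v = 2 - 2 = 0$)
$f{\left(X \right)} = -4$ ($f{\left(X \right)} = 2 - 6 = -4$)
$m{\left(n \right)} = 2 n \left(1 + n\right)$ ($m{\left(n \right)} = \left(1 + n\right) 2 n = 2 n \left(1 + n\right)$)
$p + f{\left(4 \right)} \left(v \left(-4\right) + m{\left(5 \right)}\right) = -194 - 4 \left(0 \left(-4\right) + 2 \cdot 5 \left(1 + 5\right)\right) = -194 - 4 \left(0 + 2 \cdot 5 \cdot 6\right) = -194 - 4 \left(0 + 60\right) = -194 - 240 = -434$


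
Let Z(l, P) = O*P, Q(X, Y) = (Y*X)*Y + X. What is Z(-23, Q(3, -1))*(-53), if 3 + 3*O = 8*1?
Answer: -530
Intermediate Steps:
Q(X, Y) = X + X*Y² (Q(X, Y) = (X*Y)*Y + X = X*Y² + X = X + X*Y²)
O = 5/3 (O = -1 + (8*1)/3 = -1 + (⅓)*8 = -1 + 8/3 = 5/3 ≈ 1.6667)
Z(l, P) = 5*P/3
Z(-23, Q(3, -1))*(-53) = (5*(3*(1 + (-1)²))/3)*(-53) = (5*(3*(1 + 1))/3)*(-53) = (5*(3*2)/3)*(-53) = ((5/3)*6)*(-53) = 10*(-53) = -530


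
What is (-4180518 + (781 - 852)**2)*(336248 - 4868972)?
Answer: 18926284809348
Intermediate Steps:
(-4180518 + (781 - 852)**2)*(336248 - 4868972) = (-4180518 + (-71)**2)*(-4532724) = (-4180518 + 5041)*(-4532724) = -4175477*(-4532724) = 18926284809348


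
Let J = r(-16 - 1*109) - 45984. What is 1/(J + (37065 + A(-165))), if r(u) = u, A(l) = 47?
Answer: -1/8997 ≈ -0.00011115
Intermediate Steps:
J = -46109 (J = (-16 - 1*109) - 45984 = (-16 - 109) - 45984 = -125 - 45984 = -46109)
1/(J + (37065 + A(-165))) = 1/(-46109 + (37065 + 47)) = 1/(-46109 + 37112) = 1/(-8997) = -1/8997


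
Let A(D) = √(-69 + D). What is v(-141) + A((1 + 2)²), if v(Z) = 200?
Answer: 200 + 2*I*√15 ≈ 200.0 + 7.746*I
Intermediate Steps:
v(-141) + A((1 + 2)²) = 200 + √(-69 + (1 + 2)²) = 200 + √(-69 + 3²) = 200 + √(-69 + 9) = 200 + √(-60) = 200 + 2*I*√15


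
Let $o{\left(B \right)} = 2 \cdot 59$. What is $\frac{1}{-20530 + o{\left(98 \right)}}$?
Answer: $- \frac{1}{20412} \approx -4.8991 \cdot 10^{-5}$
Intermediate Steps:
$o{\left(B \right)} = 118$
$\frac{1}{-20530 + o{\left(98 \right)}} = \frac{1}{-20530 + 118} = \frac{1}{-20412} = - \frac{1}{20412}$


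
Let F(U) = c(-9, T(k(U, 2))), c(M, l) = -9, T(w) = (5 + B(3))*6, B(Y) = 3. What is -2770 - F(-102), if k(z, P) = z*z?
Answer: -2761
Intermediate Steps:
k(z, P) = z**2
T(w) = 48 (T(w) = (5 + 3)*6 = 8*6 = 48)
F(U) = -9
-2770 - F(-102) = -2770 - 1*(-9) = -2770 + 9 = -2761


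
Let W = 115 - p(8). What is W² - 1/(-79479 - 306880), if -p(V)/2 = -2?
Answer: 4760329240/386359 ≈ 12321.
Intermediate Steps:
p(V) = 4 (p(V) = -2*(-2) = 4)
W = 111 (W = 115 - 1*4 = 115 - 4 = 111)
W² - 1/(-79479 - 306880) = 111² - 1/(-79479 - 306880) = 12321 - 1/(-386359) = 12321 - 1*(-1/386359) = 12321 + 1/386359 = 4760329240/386359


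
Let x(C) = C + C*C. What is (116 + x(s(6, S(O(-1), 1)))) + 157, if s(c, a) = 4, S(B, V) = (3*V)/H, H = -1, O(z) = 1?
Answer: 293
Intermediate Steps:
S(B, V) = -3*V (S(B, V) = (3*V)/(-1) = (3*V)*(-1) = -3*V)
x(C) = C + C²
(116 + x(s(6, S(O(-1), 1)))) + 157 = (116 + 4*(1 + 4)) + 157 = (116 + 4*5) + 157 = (116 + 20) + 157 = 136 + 157 = 293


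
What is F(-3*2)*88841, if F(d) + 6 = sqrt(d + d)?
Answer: -533046 + 177682*I*sqrt(3) ≈ -5.3305e+5 + 3.0775e+5*I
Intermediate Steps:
F(d) = -6 + sqrt(2)*sqrt(d) (F(d) = -6 + sqrt(d + d) = -6 + sqrt(2*d) = -6 + sqrt(2)*sqrt(d))
F(-3*2)*88841 = (-6 + sqrt(2)*sqrt(-3*2))*88841 = (-6 + sqrt(2)*sqrt(-6))*88841 = (-6 + sqrt(2)*(I*sqrt(6)))*88841 = (-6 + 2*I*sqrt(3))*88841 = -533046 + 177682*I*sqrt(3)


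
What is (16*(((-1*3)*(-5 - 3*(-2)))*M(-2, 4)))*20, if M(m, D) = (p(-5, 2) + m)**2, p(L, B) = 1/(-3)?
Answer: -15680/3 ≈ -5226.7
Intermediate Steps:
p(L, B) = -1/3
M(m, D) = (-1/3 + m)**2
(16*(((-1*3)*(-5 - 3*(-2)))*M(-2, 4)))*20 = (16*(((-1*3)*(-5 - 3*(-2)))*((-1 + 3*(-2))**2/9)))*20 = (16*((-3*(-5 + 6))*((-1 - 6)**2/9)))*20 = (16*((-3*1)*((1/9)*(-7)**2)))*20 = (16*(-49/3))*20 = -784/3*20 = -15680/3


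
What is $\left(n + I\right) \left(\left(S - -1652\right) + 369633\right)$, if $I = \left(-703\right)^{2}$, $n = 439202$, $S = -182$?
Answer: $346391622333$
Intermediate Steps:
$I = 494209$
$\left(n + I\right) \left(\left(S - -1652\right) + 369633\right) = \left(439202 + 494209\right) \left(\left(-182 - -1652\right) + 369633\right) = 933411 \left(\left(-182 + 1652\right) + 369633\right) = 933411 \left(1470 + 369633\right) = 933411 \cdot 371103 = 346391622333$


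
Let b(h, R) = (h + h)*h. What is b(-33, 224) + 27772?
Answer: 29950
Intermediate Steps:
b(h, R) = 2*h² (b(h, R) = (2*h)*h = 2*h²)
b(-33, 224) + 27772 = 2*(-33)² + 27772 = 2*1089 + 27772 = 2178 + 27772 = 29950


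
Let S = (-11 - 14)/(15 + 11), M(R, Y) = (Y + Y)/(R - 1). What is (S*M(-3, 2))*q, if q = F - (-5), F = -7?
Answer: -25/13 ≈ -1.9231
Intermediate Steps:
M(R, Y) = 2*Y/(-1 + R) (M(R, Y) = (2*Y)/(-1 + R) = 2*Y/(-1 + R))
S = -25/26 ≈ -0.96154
q = -2 (q = -7 - (-5) = -7 - 1*(-5) = -7 + 5 = -2)
(S*M(-3, 2))*q = -25*2/(13*(-1 - 3))*(-2) = -25*2/(13*(-4))*(-2) = -25*2*(-1)/(13*4)*(-2) = -25/26*(-1)*(-2) = (25/26)*(-2) = -25/13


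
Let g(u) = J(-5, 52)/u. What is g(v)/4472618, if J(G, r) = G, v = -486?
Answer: 5/2173692348 ≈ 2.3002e-9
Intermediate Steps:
g(u) = -5/u
g(v)/4472618 = -5/(-486)/4472618 = -5*(-1/486)*(1/4472618) = (5/486)*(1/4472618) = 5/2173692348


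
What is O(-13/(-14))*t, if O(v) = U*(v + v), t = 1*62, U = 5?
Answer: 4030/7 ≈ 575.71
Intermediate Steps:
t = 62
O(v) = 10*v (O(v) = 5*(v + v) = 5*(2*v) = 10*v)
O(-13/(-14))*t = (10*(-13/(-14)))*62 = (10*(-13*(-1/14)))*62 = (10*(13/14))*62 = (65/7)*62 = 4030/7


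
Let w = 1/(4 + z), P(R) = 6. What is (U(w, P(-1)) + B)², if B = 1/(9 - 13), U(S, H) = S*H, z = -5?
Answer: 625/16 ≈ 39.063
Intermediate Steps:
w = -1 (w = 1/(4 - 5) = 1/(-1) = -1)
U(S, H) = H*S
B = -¼ (B = 1/(-4) = -¼ ≈ -0.25000)
(U(w, P(-1)) + B)² = (6*(-1) - ¼)² = (-6 - ¼)² = (-25/4)² = 625/16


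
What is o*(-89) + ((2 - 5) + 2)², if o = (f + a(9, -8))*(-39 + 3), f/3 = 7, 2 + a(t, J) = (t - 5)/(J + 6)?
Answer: 54469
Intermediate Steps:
a(t, J) = -2 + (-5 + t)/(6 + J) (a(t, J) = -2 + (t - 5)/(J + 6) = -2 + (-5 + t)/(6 + J))
f = 21 (f = 3*7 = 21)
o = -612 (o = (21 + (-17 + 9 - 2*(-8))/(6 - 8))*(-39 + 3) = (21 + (-17 + 9 + 16)/(-2))*(-36) = (21 - ½*8)*(-36) = (21 - 4)*(-36) = 17*(-36) = -612)
o*(-89) + ((2 - 5) + 2)² = -612*(-89) + ((2 - 5) + 2)² = 54468 + (-3 + 2)² = 54468 + (-1)² = 54468 + 1 = 54469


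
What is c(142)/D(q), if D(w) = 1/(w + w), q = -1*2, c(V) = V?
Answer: -568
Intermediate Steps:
q = -2
D(w) = 1/(2*w)
c(142)/D(q) = 142/(((½)/(-2))) = 142/(((½)*(-½))) = 142/(-¼) = 142*(-4) = -568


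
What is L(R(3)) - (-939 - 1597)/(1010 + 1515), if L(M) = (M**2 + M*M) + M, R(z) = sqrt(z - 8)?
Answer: -22714/2525 + I*sqrt(5) ≈ -8.9956 + 2.2361*I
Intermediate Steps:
R(z) = sqrt(-8 + z)
L(M) = M + 2*M**2 (L(M) = (M**2 + M**2) + M = 2*M**2 + M = M + 2*M**2)
L(R(3)) - (-939 - 1597)/(1010 + 1515) = sqrt(-8 + 3)*(1 + 2*sqrt(-8 + 3)) - (-939 - 1597)/(1010 + 1515) = sqrt(-5)*(1 + 2*sqrt(-5)) - (-2536)/2525 = (I*sqrt(5))*(1 + 2*(I*sqrt(5))) - (-2536)/2525 = (I*sqrt(5))*(1 + 2*I*sqrt(5)) - 1*(-2536/2525) = I*sqrt(5)*(1 + 2*I*sqrt(5)) + 2536/2525 = 2536/2525 + I*sqrt(5)*(1 + 2*I*sqrt(5))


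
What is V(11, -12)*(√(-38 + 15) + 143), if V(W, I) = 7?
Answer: 1001 + 7*I*√23 ≈ 1001.0 + 33.571*I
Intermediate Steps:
V(11, -12)*(√(-38 + 15) + 143) = 7*(√(-38 + 15) + 143) = 7*(√(-23) + 143) = 7*(I*√23 + 143) = 7*(143 + I*√23) = 1001 + 7*I*√23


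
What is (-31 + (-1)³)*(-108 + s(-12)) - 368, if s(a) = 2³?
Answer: 2832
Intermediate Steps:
s(a) = 8
(-31 + (-1)³)*(-108 + s(-12)) - 368 = (-31 + (-1)³)*(-108 + 8) - 368 = (-31 - 1)*(-100) - 368 = -32*(-100) - 368 = 3200 - 368 = 2832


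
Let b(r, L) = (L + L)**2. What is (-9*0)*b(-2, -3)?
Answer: 0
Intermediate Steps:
b(r, L) = 4*L**2 (b(r, L) = (2*L)**2 = 4*L**2)
(-9*0)*b(-2, -3) = (-9*0)*(4*(-3)**2) = 0*(4*9) = 0*36 = 0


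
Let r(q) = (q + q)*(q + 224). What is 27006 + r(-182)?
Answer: 11718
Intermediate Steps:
r(q) = 2*q*(224 + q) (r(q) = (2*q)*(224 + q) = 2*q*(224 + q))
27006 + r(-182) = 27006 + 2*(-182)*(224 - 182) = 27006 + 2*(-182)*42 = 27006 - 15288 = 11718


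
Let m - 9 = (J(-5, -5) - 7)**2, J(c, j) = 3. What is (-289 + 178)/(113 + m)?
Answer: -37/46 ≈ -0.80435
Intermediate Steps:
m = 25 (m = 9 + (3 - 7)**2 = 9 + (-4)**2 = 9 + 16 = 25)
(-289 + 178)/(113 + m) = (-289 + 178)/(113 + 25) = -111/138 = -111*1/138 = -37/46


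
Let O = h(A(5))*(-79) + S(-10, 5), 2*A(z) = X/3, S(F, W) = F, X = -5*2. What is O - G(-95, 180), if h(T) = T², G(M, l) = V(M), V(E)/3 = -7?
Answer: -1876/9 ≈ -208.44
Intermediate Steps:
X = -10
V(E) = -21 (V(E) = 3*(-7) = -21)
G(M, l) = -21
A(z) = -5/3 (A(z) = (-10/3)/2 = (-10*⅓)/2 = (½)*(-10/3) = -5/3)
O = -2065/9 (O = (-5/3)²*(-79) - 10 = (25/9)*(-79) - 10 = -1975/9 - 10 = -2065/9 ≈ -229.44)
O - G(-95, 180) = -2065/9 - 1*(-21) = -2065/9 + 21 = -1876/9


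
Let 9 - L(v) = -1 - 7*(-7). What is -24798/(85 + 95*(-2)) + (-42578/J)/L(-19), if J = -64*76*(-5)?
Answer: 784162591/3319680 ≈ 236.22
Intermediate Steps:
J = 24320 (J = -4864*(-5) = 24320)
L(v) = -39 (L(v) = 9 - (-1 - 7*(-7)) = 9 - (-1 + 49) = 9 - 1*48 = 9 - 48 = -39)
-24798/(85 + 95*(-2)) + (-42578/J)/L(-19) = -24798/(85 + 95*(-2)) - 42578/24320/(-39) = -24798/(85 - 190) - 42578*1/24320*(-1/39) = -24798/(-105) - 21289/12160*(-1/39) = -24798*(-1/105) + 21289/474240 = 8266/35 + 21289/474240 = 784162591/3319680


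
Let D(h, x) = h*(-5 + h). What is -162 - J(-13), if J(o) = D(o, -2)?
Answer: -396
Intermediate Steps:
J(o) = o*(-5 + o)
-162 - J(-13) = -162 - (-13)*(-5 - 13) = -162 - (-13)*(-18) = -162 - 1*234 = -162 - 234 = -396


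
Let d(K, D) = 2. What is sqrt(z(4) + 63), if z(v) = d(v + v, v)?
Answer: sqrt(65) ≈ 8.0623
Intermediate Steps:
z(v) = 2
sqrt(z(4) + 63) = sqrt(2 + 63) = sqrt(65)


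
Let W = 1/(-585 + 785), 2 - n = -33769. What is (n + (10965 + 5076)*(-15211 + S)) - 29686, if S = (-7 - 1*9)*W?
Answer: -6099921232/25 ≈ -2.4400e+8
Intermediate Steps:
n = 33771 (n = 2 - 1*(-33769) = 2 + 33769 = 33771)
W = 1/200 ≈ 0.0050000
S = -2/25 (S = (-7 - 1*9)*(1/200) = (-7 - 9)*(1/200) = -16*1/200 = -2/25 ≈ -0.080000)
(n + (10965 + 5076)*(-15211 + S)) - 29686 = (33771 + (10965 + 5076)*(-15211 - 2/25)) - 29686 = (33771 + 16041*(-380277/25)) - 29686 = (33771 - 6100023357/25) - 29686 = -6099179082/25 - 29686 = -6099921232/25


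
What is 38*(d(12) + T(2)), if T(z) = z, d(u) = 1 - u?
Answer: -342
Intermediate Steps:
38*(d(12) + T(2)) = 38*((1 - 1*12) + 2) = 38*((1 - 12) + 2) = 38*(-11 + 2) = 38*(-9) = -342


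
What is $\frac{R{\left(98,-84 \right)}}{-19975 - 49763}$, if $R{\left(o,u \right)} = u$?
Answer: $\frac{14}{11623} \approx 0.0012045$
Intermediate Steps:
$\frac{R{\left(98,-84 \right)}}{-19975 - 49763} = - \frac{84}{-19975 - 49763} = - \frac{84}{-69738} = \left(-84\right) \left(- \frac{1}{69738}\right) = \frac{14}{11623}$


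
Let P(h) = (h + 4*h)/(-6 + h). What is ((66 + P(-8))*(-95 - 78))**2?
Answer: 6953224996/49 ≈ 1.4190e+8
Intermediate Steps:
P(h) = 5*h/(-6 + h) (P(h) = (5*h)/(-6 + h) = 5*h/(-6 + h))
((66 + P(-8))*(-95 - 78))**2 = ((66 + 5*(-8)/(-6 - 8))*(-95 - 78))**2 = ((66 + 5*(-8)/(-14))*(-173))**2 = ((66 + 5*(-8)*(-1/14))*(-173))**2 = ((66 + 20/7)*(-173))**2 = ((482/7)*(-173))**2 = (-83386/7)**2 = 6953224996/49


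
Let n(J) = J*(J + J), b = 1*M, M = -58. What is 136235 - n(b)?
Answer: 129507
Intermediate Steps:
b = -58 (b = 1*(-58) = -58)
n(J) = 2*J² (n(J) = J*(2*J) = 2*J²)
136235 - n(b) = 136235 - 2*(-58)² = 136235 - 2*3364 = 136235 - 1*6728 = 136235 - 6728 = 129507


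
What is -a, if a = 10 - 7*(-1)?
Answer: -17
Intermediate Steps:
a = 17 (a = 10 + 7 = 17)
-a = -1*17 = -17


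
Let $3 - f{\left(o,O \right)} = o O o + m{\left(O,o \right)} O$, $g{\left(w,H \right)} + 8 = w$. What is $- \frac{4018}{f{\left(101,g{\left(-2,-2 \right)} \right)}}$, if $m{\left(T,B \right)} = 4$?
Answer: $- \frac{574}{14579} \approx -0.039372$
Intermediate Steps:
$g{\left(w,H \right)} = -8 + w$
$f{\left(o,O \right)} = 3 - 4 O - O o^{2}$ ($f{\left(o,O \right)} = 3 - \left(o O o + 4 O\right) = 3 - \left(O o o + 4 O\right) = 3 - \left(O o^{2} + 4 O\right) = 3 - \left(4 O + O o^{2}\right) = 3 - 4 O - O o^{2}$)
$- \frac{4018}{f{\left(101,g{\left(-2,-2 \right)} \right)}} = - \frac{4018}{3 - 4 \left(-8 - 2\right) - \left(-8 - 2\right) 101^{2}} = - \frac{4018}{3 - -40 - \left(-10\right) 10201} = - \frac{4018}{3 + 40 + 102010} = - \frac{4018}{102053} = \left(-4018\right) \frac{1}{102053} = - \frac{574}{14579}$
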